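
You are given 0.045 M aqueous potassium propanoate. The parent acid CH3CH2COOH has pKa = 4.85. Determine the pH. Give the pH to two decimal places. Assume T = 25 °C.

pH = 8.75

CH3CH2COO- is the conjugate base of the weak acid CH3CH2COOH.
Ka = 10^(−4.85) = 1.41 × 10^-5
Kb = Kw/Ka = 1.0×10^-14 / 1.41 × 10^-5 = 7.09 × 10^-10
Kb = [OH-]²/(0.045 − [OH-]) = 7.09 × 10^-10
Assume [OH-] ≪ 0.045: [OH-] ≈ √(7.09 × 10^-10 × 0.045) = 5.65 × 10^-6 M
pOH = 5.25, so pH = 14.00 − pOH = 8.75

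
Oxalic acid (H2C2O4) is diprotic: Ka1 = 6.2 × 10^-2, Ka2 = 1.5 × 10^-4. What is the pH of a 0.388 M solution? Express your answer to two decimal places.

pH = 0.90

Ka1 ≫ Ka2, so treat the first dissociation as the only significant source of H+.
Ka1 = x²/(0.388 − x) = 6.2 × 10^-2
Solving the quadratic: x = (−Ka1 + √(Ka1² + 4·Ka1·C₀))/2 = 1.27 × 10^-1 M
pH = −log(1.27 × 10^-1) = 0.90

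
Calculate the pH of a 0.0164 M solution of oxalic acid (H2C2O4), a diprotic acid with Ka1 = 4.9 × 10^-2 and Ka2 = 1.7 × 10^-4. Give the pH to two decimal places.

Ka1 ≫ Ka2, so treat the first dissociation as the only significant source of H+.
Ka1 = x²/(0.0164 − x) = 4.9 × 10^-2
Solving the quadratic: x = (−Ka1 + √(Ka1² + 4·Ka1·C₀))/2 = 1.30 × 10^-2 M
pH = −log(1.30 × 10^-2) = 1.89

pH = 1.89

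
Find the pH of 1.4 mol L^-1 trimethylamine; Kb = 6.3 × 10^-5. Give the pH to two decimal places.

(CH3)3N + H2O ⇌ (CH3)3NH+ + OH-
From the ICE table, Kb = [OH-]²/(1.4 − [OH-]) = 6.3 × 10^-5.
Assume [OH-] ≪ 1.4: [OH-] ≈ √(6.3 × 10^-5 × 1.4) = 9.39 × 10^-3 M
([OH-]/C₀ = 0.67% < 5%, so the approximation holds.)
pOH = 2.03, so pH = 14.00 − pOH = 11.97

pH = 11.97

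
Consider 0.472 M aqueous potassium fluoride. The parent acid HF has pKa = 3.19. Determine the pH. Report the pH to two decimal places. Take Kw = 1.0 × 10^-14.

pH = 8.43

F- is the conjugate base of the weak acid HF.
Ka = 10^(−3.19) = 6.46 × 10^-4
Kb = Kw/Ka = 1.0×10^-14 / 6.46 × 10^-4 = 1.55 × 10^-11
Kb = [OH-]²/(0.472 − [OH-]) = 1.55 × 10^-11
Since Kb ≪ C₀, [OH-] ≈ √(Kb·C₀) = 2.70 × 10^-6 M.
Check: 0.00057% ionized — well under 5%, approximation valid.
pOH = 5.57, so pH = 14.00 − pOH = 8.43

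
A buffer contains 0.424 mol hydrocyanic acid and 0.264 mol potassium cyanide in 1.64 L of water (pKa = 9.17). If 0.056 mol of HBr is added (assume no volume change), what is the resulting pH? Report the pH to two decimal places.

pH = 8.81

After neutralization: n(HCN) = 0.48 mol, n(CN-) = 0.208 mol.
pH = pKa + log(n_CN-/n_HCN) = 9.17 + log(0.208/0.48) = 9.17 + (-0.363)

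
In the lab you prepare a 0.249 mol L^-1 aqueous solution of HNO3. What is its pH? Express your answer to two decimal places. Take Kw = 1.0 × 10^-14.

HNO3 is a strong acid and dissociates completely, so [H+] = 0.249 M.
pH = -log(0.249) = 0.60

pH = 0.60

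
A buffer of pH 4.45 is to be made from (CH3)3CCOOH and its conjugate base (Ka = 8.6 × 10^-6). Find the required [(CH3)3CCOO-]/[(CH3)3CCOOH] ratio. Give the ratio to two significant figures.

ratio = 0.24

pKa = -log(8.6 × 10^-6) = 5.066
pH = pKa + log(r) ⇒ log(r) = 4.45 − 5.066 = -0.616
r = [(CH3)3CCOO-]/[(CH3)3CCOOH] = 10^(-0.616) = 0.242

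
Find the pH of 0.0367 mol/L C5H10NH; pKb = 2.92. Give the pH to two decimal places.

C5H10NH + H2O ⇌ C5H10NH2+ + OH-
Kb = 10^(−2.92) = 1.20 × 10^-3
From the ICE table, Kb = [OH-]²/(0.0367 − [OH-]) = 1.20 × 10^-3.
Here C₀/Kb ≈ 30.6, so the small-[OH-] approximation fails. Use the quadratic:
[OH-] = [−0.0012 + √(0.0012² + 0.000176)]/2 = 6.06 × 10^-3 M
pOH = 2.22, so pH = 14.00 − pOH = 11.78

pH = 11.78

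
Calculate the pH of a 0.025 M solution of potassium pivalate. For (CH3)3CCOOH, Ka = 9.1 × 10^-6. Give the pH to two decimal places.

(CH3)3CCOO- is the conjugate base of the weak acid (CH3)3CCOOH.
Kb = Kw/Ka = 1.0×10^-14 / 9.1 × 10^-6 = 1.10 × 10^-9
Let x = [OH-] at equilibrium. Kb = x²/(0.025 − x).
Neglecting x in the denominator: x = √(1.10 × 10^-9 × 0.025) = 5.24 × 10^-6 M
(x/C₀ = 0.021% < 5%, so the approximation holds.)
pOH = −log(5.24 × 10^-6) = 5.28; pH = 14.00 − 5.28 = 8.72

pH = 8.72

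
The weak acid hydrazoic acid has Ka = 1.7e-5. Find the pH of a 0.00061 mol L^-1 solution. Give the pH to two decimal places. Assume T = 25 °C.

HN3 ⇌ N3- + H+
Let x = [H+] at equilibrium. Ka = x²/(0.00061 − x).
The 5% rule fails; solving x² + Ka·x − Ka·C₀ = 0 exactly:
x = [−1.7e-05 + √(1.7e-05² + 4.15e-08)]/2 = 9.37 × 10^-5 M
pH = −log(9.37 × 10^-5) = 4.03

pH = 4.03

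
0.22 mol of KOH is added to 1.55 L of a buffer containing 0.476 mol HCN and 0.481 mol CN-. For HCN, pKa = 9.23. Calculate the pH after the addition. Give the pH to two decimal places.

pH = 9.67

After neutralization: n(HCN) = 0.256 mol, n(CN-) = 0.701 mol.
pH = pKa + log([A⁻]/[HA]) = 9.23 + log(0.701/0.256) = 9.23 +0.437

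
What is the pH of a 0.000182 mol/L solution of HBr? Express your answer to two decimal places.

pH = 3.74

HBr is a strong acid and dissociates completely, so [H+] = 0.000182 M.
pH = -log(0.000182) = 3.74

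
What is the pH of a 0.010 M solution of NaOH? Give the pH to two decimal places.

pH = 12.00

NaOH is a strong base; [OH-] = 0.01 M.
pOH = -log(0.01) = 2.00
pH = 14.00 - 2.00 = 12.00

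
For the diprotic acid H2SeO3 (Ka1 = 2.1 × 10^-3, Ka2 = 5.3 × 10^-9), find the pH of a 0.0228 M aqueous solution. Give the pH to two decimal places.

pH = 2.23

Ka1 ≫ Ka2, so treat the first dissociation as the only significant source of H+.
Ka1 = x²/(0.0228 − x) = 2.1 × 10^-3
Solving the quadratic: x = (−Ka1 + √(Ka1² + 4·Ka1·C₀))/2 = 5.95 × 10^-3 M
pH = −log(5.95 × 10^-3) = 2.23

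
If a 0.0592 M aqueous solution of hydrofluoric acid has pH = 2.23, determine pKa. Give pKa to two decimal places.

[H+] = 10^(-2.23) = 5.89 × 10^-3 M
At equilibrium [HA] = 0.0592 − 5.89 × 10^-3 = 5.33 × 10^-2 M
Ka = [H+][A-]/[HA] = (5.89 × 10^-3)² / 5.33 × 10^-2 = 6.51 × 10^-4
pKa = -log(6.51 × 10^-4) = 3.19

pKa = 3.19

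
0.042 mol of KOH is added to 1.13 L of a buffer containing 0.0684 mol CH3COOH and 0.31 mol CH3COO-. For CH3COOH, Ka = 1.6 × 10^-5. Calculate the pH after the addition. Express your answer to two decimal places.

pH = 5.92

After neutralization: n(CH3COOH) = 0.0264 mol, n(CH3COO-) = 0.352 mol.
pKa = −log(1.6 × 10^-5) = 4.796
pH = pKa + log(n_CH3COO-/n_CH3COOH) = 4.796 + log(0.352/0.0264) = 4.796 + (+1.125)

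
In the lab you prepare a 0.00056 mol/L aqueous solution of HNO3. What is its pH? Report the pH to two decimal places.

HNO3 is a strong acid and dissociates completely, so [H+] = 0.00056 M.
pH = -log(0.00056) = 3.25

pH = 3.25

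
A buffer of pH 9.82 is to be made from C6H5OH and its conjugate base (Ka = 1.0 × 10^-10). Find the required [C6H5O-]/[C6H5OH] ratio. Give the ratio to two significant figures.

pKa = -log(1.0 × 10^-10) = 10.000
pH = pKa + log(r) ⇒ log(r) = 9.82 − 10.000 = -0.180
r = [C6H5O-]/[C6H5OH] = 10^(-0.180) = 0.661

ratio = 0.66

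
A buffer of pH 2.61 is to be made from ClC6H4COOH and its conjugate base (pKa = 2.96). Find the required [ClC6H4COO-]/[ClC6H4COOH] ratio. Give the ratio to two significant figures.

ratio = 0.45

pH = pKa + log(r) ⇒ log(r) = 2.61 − 2.96 = -0.35
r = [ClC6H4COO-]/[ClC6H4COOH] = 10^(-0.35) = 0.447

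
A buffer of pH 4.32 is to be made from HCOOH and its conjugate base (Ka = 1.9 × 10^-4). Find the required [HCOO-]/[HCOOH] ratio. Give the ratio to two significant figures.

pKa = -log(1.9 × 10^-4) = 3.721
pH = pKa + log(r) ⇒ log(r) = 4.32 − 3.721 = +0.599
r = [HCOO-]/[HCOOH] = 10^(+0.599) = 3.97

ratio = 4.0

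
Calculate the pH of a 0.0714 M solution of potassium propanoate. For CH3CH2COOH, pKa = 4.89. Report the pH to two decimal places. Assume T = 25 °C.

pH = 8.87

CH3CH2COO- is the conjugate base of the weak acid CH3CH2COOH.
Ka = 10^(−4.89) = 1.29 × 10^-5
Kb = Kw/Ka = 1.0×10^-14 / 1.29 × 10^-5 = 7.75 × 10^-10
Kb = [OH-]²/(0.0714 − [OH-]) = 7.75 × 10^-10
Assume [OH-] ≪ 0.0714: [OH-] ≈ √(7.75 × 10^-10 × 0.0714) = 7.44 × 10^-6 M
pOH = 5.13, so pH = 14.00 − pOH = 8.87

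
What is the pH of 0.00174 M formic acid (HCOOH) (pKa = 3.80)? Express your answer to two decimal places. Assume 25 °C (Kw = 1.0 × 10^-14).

HCOOH ⇌ HCOO- + H+
Ka = 10^(−3.80) = 1.58 × 10^-4
Ka = [H+]²/(0.00174 − [H+]) = 1.58 × 10^-4
The 5% rule fails; solving [H+]² + Ka·[H+] − Ka·C₀ = 0 exactly:
[H+] = (−Ka + √(Ka² + 4·Ka·C₀))/2 = 4.51 × 10^-4 M
pH = −log(4.51 × 10^-4) = 3.35

pH = 3.35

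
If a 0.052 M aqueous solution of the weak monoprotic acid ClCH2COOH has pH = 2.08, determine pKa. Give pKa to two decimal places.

pKa = 2.80

[H+] = 10^(-2.08) = 8.32 × 10^-3 M
At equilibrium [HA] = 0.052 − 8.32 × 10^-3 = 4.37 × 10^-2 M
Ka = [H+][A-]/[HA] = (8.32 × 10^-3)² / 4.37 × 10^-2 = 1.58 × 10^-3
pKa = -log(1.58 × 10^-3) = 2.80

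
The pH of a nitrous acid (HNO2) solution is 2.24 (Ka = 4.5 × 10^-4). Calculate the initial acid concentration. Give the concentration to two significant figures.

C₀ = 7.9 × 10^-2 M

[H+] = 10^(-2.24) = 5.75 × 10^-3 M = x
Ka = x²/(C₀ − x) ⇒ C₀ = x + x²/Ka
C₀ = 5.75 × 10^-3 + (5.75 × 10^-3)²/(4.5 × 10^-4) = 7.92 × 10^-2 M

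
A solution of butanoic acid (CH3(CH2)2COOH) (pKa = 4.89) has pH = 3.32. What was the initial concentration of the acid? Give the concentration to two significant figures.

[H+] = 10^(-3.32) = 4.79 × 10^-4 M = x
Ka = 10^(−4.89) = 1.29 × 10^-5
Ka = x²/(C₀ − x) ⇒ C₀ = x + x²/Ka
C₀ = 4.79 × 10^-4 + (4.79 × 10^-4)²/(1.29 × 10^-5) = 1.83 × 10^-2 M

C₀ = 1.8 × 10^-2 M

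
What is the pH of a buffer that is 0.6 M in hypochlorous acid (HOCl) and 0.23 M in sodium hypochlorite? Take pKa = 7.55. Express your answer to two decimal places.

pH = 7.13

Using pH = pKa + log([base]/[acid]) with [base]/[acid] = 0.23/0.6:
pH = 7.55 + (-0.416) = 7.13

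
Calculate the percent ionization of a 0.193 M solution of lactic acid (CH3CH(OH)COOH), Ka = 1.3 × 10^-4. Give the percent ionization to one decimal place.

2.6%

CH3CH(OH)COOH ⇌ CH3CH(OH)COO- + H+; let x = [H+] at equilibrium.
x ≈ √(Ka·C₀) = √(1.3 × 10^-4 × 0.193) = 5.01 × 10^-3 M
% ionization = x/C₀ × 100% = 5.01 × 10^-3/0.193 × 100% = 2.6%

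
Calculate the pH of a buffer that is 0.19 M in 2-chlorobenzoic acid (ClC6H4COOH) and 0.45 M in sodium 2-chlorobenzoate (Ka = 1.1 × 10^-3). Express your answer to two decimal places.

pH = 3.33

pKa = −log(1.1 × 10^-3) = 2.959
pH = pKa + log([A⁻]/[HA]) = 2.959 + log(0.45/0.19)
pH = 2.959 + (+0.374) = 3.33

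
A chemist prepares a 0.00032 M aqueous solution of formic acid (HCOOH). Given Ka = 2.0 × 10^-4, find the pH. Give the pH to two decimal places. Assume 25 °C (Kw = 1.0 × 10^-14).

pH = 3.76

HCOOH ⇌ HCOO- + H+
Ka = [H+]²/(0.00032 − [H+]) = 2.0 × 10^-4
Here C₀/Ka ≈ 1.6, so the small-[H+] approximation fails. Use the quadratic:
[H+] = [−0.0002 + √(0.0002² + 2.56e-07)]/2 = 1.72 × 10^-4 M
pH = −log(1.72 × 10^-4) = 3.76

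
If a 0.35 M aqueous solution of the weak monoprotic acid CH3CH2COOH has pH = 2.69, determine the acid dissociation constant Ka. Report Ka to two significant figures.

Ka = 1.2 × 10^-5

[H+] = 10^(-2.69) = 2.04 × 10^-3 M
At equilibrium [HA] = 0.35 − 2.04 × 10^-3 = 3.48 × 10^-1 M
Ka = [H+][A-]/[HA] = (2.04 × 10^-3)² / 3.48 × 10^-1 = 1.2 × 10^-5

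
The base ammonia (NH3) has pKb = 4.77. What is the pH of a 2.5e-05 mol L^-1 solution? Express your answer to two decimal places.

NH3 + H2O ⇌ NH4+ + OH-
Kb = 10^(−4.77) = 1.70 × 10^-5
Kb = [OH-]²/(2.5e-05 − [OH-]) = 1.70 × 10^-5
Here C₀/Kb ≈ 1.47, so the small-[OH-] approximation fails. Use the quadratic:
[OH-] = (−Kb + √(Kb² + 4·Kb·C₀))/2 = 1.38 × 10^-5 M
pOH = 4.86, so pH = 14.00 − pOH = 9.14

pH = 9.14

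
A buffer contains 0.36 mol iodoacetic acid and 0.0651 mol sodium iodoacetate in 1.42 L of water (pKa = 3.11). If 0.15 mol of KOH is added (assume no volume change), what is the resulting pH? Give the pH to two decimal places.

OH- converts ICH2COOH to ICH2COO-: ICH2COOH → 0.21 mol, ICH2COO- → 0.215 mol.
pH = pKa + log(n_ICH2COO-/n_ICH2COOH) = 3.11 + log(0.215/0.21) = 3.11 + (+0.010)

pH = 3.12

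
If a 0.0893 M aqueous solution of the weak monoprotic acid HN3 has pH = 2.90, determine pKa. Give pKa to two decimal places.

pKa = 4.74

[H+] = 10^(-2.90) = 1.26 × 10^-3 M
At equilibrium [HA] = 0.0893 − 1.26 × 10^-3 = 8.80 × 10^-2 M
Ka = [H+][A-]/[HA] = (1.26 × 10^-3)² / 8.80 × 10^-2 = 1.80 × 10^-5
pKa = -log(1.80 × 10^-5) = 4.74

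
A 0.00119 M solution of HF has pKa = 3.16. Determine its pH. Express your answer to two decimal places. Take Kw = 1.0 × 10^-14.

HF ⇌ F- + H+
Ka = 10^(−3.16) = 6.92 × 10^-4
Ka = [H+]²/(0.00119 − [H+]) = 6.92 × 10^-4
The 5% rule fails; solving [H+]² + Ka·[H+] − Ka·C₀ = 0 exactly:
[H+] = [−0.000692 + √(0.000692² + 3.29e-06)]/2 = 6.25 × 10^-4 M
pH = −log[H+] = −log(6.25 × 10^-4) = 3.20

pH = 3.20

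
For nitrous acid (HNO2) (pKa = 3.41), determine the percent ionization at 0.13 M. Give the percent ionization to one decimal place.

HNO2 ⇌ NO2- + H+; let x = [H+] at equilibrium.
Ka = 10^(−3.41) = 3.89 × 10^-4
Ka = x²/(C₀ − x); solving the quadratic gives x = 6.92 × 10^-3 M.
% ionization = x/C₀ × 100% = 6.92 × 10^-3/0.13 × 100% = 5.3%

5.3%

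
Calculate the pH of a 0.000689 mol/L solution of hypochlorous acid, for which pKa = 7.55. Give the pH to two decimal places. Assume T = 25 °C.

pH = 5.36

HOCl ⇌ OCl- + H+
Ka = 10^(−7.55) = 2.82 × 10^-8
Let x = [H+] at equilibrium. Ka = x²/(0.000689 − x).
Assume x ≪ 0.000689: x ≈ √(2.82 × 10^-8 × 0.000689) = 4.41 × 10^-6 M
pH = −log[H+] = −log(4.41 × 10^-6) = 5.36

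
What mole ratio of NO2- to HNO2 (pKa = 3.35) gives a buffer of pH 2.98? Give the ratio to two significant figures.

ratio = 0.43

pH = pKa + log(r) ⇒ log(r) = 2.98 − 3.35 = -0.37
r = [NO2-]/[HNO2] = 10^(-0.37) = 0.427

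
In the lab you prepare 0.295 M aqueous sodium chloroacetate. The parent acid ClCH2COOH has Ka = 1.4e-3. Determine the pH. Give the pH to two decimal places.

pH = 8.16

ClCH2COO- is the conjugate base of the weak acid ClCH2COOH.
Kb = Kw/Ka = 1.0×10^-14 / 1.4 × 10^-3 = 7.14 × 10^-12
From the ICE table, Kb = [OH-]²/(0.295 − [OH-]) = 7.14 × 10^-12.
Neglecting [OH-] in the denominator: [OH-] = √(7.14 × 10^-12 × 0.295) = 1.45 × 10^-6 M
Check: 0.00049% ionized — well under 5%, approximation valid.
pOH = −log(1.45 × 10^-6) = 5.84; pH = 14.00 − 5.84 = 8.16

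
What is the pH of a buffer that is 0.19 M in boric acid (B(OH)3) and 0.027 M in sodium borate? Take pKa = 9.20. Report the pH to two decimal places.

Using pH = pKa + log([base]/[acid]) with [base]/[acid] = 0.027/0.19:
pH = 9.20 + (-0.847) = 8.35

pH = 8.35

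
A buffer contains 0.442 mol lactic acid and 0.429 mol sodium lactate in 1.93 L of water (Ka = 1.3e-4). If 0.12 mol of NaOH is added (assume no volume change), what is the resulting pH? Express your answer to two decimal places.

pH = 4.12

After neutralization: n(CH3CH(OH)COOH) = 0.322 mol, n(CH3CH(OH)COO-) = 0.549 mol.
pKa = −log(1.3 × 10^-4) = 3.886
pH = pKa + log(n_CH3CH(OH)COO-/n_CH3CH(OH)COOH) = 3.886 + log(0.549/0.322) = 3.886 + (+0.232)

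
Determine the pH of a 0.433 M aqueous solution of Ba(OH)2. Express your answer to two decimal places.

Ba(OH)2 is a strong base (each formula unit releases 2 OH-); [OH-] = 0.866 M.
pOH = -log(0.866) = 0.06
pH = 14.00 - 0.06 = 13.94

pH = 13.94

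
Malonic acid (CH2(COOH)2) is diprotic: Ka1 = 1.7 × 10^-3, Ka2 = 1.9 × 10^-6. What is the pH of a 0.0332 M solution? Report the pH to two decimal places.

Since Ka1 ≫ Ka2, the first ionization dominates [H+].
Ka1 = x²/(0.0332 − x) = 1.7 × 10^-3
Solving the quadratic: x = (−Ka1 + √(Ka1² + 4·Ka1·C₀))/2 = 6.71 × 10^-3 M
pH = −log(6.71 × 10^-3) = 2.17

pH = 2.17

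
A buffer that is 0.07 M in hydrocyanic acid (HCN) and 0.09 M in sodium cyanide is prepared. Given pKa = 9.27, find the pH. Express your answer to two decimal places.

pH = 9.38

pH = pKa + log([A⁻]/[HA]) = 9.27 + log(0.09/0.07)
pH = 9.27 + (+0.109) = 9.38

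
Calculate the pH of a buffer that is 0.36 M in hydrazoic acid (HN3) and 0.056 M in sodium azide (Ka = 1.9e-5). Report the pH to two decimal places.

pKa = −log(1.9 × 10^-5) = 4.721
Henderson–Hasselbalch: pH = pKa + log([N3-]/[HN3]) = 4.721 + log(0.056/0.36)
pH = 4.721 + (-0.808) = 3.91

pH = 3.91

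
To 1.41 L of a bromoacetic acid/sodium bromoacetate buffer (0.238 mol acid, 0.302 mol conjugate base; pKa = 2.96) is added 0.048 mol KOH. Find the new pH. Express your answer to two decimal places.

pH = 3.23

OH- converts BrCH2COOH to BrCH2COO-: BrCH2COOH → 0.19 mol, BrCH2COO- → 0.35 mol.
pH = pKa + log(n_BrCH2COO-/n_BrCH2COOH) = 2.96 + log(0.35/0.19) = 2.96 + (+0.265)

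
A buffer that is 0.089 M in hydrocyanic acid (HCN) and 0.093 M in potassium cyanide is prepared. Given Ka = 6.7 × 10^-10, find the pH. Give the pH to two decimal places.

pKa = −log(6.7 × 10^-10) = 9.174
Using pH = pKa + log([base]/[acid]) with [base]/[acid] = 0.093/0.089:
pH = 9.174 + (+0.019) = 9.19

pH = 9.19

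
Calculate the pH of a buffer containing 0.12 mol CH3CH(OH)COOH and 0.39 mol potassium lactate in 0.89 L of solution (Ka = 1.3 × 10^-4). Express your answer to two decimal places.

pH = 4.40

pKa = −log(1.3 × 10^-4) = 3.886
Henderson–Hasselbalch: pH = pKa + log([CH3CH(OH)COO-]/[CH3CH(OH)COOH]) = 3.886 + log(0.39/0.12)
pH = 3.886 + (+0.512) = 4.40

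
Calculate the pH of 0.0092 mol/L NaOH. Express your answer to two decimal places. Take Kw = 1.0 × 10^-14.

pH = 11.96

NaOH is a strong base; [OH-] = 0.0092 M.
pOH = -log(0.0092) = 2.04
pH = 14.00 - 2.04 = 11.96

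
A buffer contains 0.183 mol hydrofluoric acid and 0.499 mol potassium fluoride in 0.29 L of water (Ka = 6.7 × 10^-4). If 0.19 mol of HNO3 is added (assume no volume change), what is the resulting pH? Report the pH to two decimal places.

Added H+ converts F- to HF: HF → 0.373 mol, F- → 0.309 mol.
pKa = −log(6.7 × 10^-4) = 3.174
pH = pKa + log([A⁻]/[HA]) = 3.174 + log(0.309/0.373) = 3.174 -0.082

pH = 3.09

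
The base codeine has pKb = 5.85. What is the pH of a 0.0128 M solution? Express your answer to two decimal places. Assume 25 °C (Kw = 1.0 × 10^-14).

pH = 10.13

C18H21NO3 + H2O ⇌ C18H22NO3+ + OH-
Kb = 10^(−5.85) = 1.41 × 10^-6
Kb = [OH-]²/(0.0128 − [OH-]) = 1.41 × 10^-6
Assume [OH-] ≪ 0.0128: [OH-] ≈ √(1.41 × 10^-6 × 0.0128) = 1.34 × 10^-4 M
pOH = −log(1.34 × 10^-4) = 3.87; pH = 14.00 − 3.87 = 10.13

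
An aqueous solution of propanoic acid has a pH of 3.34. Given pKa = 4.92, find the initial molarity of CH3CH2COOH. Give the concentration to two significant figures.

[H+] = 10^(-3.34) = 4.57 × 10^-4 M = x
Ka = 10^(−4.92) = 1.20 × 10^-5
Ka = x²/(C₀ − x) ⇒ C₀ = x + x²/Ka
C₀ = 4.57 × 10^-4 + (4.57 × 10^-4)²/(1.20 × 10^-5) = 1.79 × 10^-2 M

C₀ = 1.8 × 10^-2 M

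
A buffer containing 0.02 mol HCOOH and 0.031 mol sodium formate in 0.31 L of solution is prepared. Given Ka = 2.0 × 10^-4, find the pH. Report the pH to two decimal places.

pH = 3.89

pKa = −log(2.0 × 10^-4) = 3.699
pH = pKa + log([A⁻]/[HA]) = 3.699 + log(0.031/0.02)
pH = 3.699 + (+0.190) = 3.89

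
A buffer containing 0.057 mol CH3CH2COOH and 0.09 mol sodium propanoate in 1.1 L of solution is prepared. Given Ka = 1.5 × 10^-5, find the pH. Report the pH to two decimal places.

pKa = −log(1.5 × 10^-5) = 4.824
Henderson–Hasselbalch: pH = pKa + log([CH3CH2COO-]/[CH3CH2COOH]) = 4.824 + log(0.09/0.057)
pH = 4.824 + (+0.198) = 5.02

pH = 5.02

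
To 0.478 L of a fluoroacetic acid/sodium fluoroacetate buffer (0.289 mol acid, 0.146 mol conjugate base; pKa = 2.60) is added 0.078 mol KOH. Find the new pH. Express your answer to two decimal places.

pH = 2.63

OH- converts FCH2COOH to FCH2COO-: FCH2COOH → 0.211 mol, FCH2COO- → 0.224 mol.
pH = pKa + log([A⁻]/[HA]) = 2.60 + log(0.224/0.211) = 2.60 +0.026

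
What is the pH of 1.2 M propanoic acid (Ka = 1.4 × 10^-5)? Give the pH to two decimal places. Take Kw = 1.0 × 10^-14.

pH = 2.39

CH3CH2COOH ⇌ CH3CH2COO- + H+
Ka = [H+]²/(1.2 − [H+]) = 1.4 × 10^-5
Neglecting [H+] in the denominator: [H+] = √(1.4 × 10^-5 × 1.2) = 4.10 × 10^-3 M
([H+]/C₀ = 0.34% < 5%, so the approximation holds.)
pH = −log[H+] = −log(4.10 × 10^-3) = 2.39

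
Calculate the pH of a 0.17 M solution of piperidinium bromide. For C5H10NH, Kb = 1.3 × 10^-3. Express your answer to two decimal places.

C5H10NH2+ is the conjugate acid of the weak base C5H10NH.
Ka = Kw/Kb = 1.0×10^-14 / 1.3 × 10^-3 = 7.69 × 10^-12
Ka = [H+]²/(0.17 − [H+]) = 7.69 × 10^-12
Neglecting [H+] in the denominator: [H+] = √(7.69 × 10^-12 × 0.17) = 1.14 × 10^-6 M
pH = −log[H+] = −log(1.14 × 10^-6) = 5.94

pH = 5.94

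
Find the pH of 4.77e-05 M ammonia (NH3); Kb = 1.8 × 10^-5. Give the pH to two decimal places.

pH = 9.34

NH3 + H2O ⇌ NH4+ + OH-
Kb = [OH-]²/(4.77e-05 − [OH-]) = 1.8 × 10^-5
[OH-] is not negligible relative to C₀; solve [OH-]² + 1.8e-05·[OH-] − 8.59e-10 = 0.
[OH-] = (−Kb + √(Kb² + 4·Kb·C₀))/2 = 2.17 × 10^-5 M
pOH = −log(2.17 × 10^-5) = 4.66; pH = 14.00 − 4.66 = 9.34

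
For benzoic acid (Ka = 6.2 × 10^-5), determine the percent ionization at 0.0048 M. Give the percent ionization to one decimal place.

C6H5COOH ⇌ C6H5COO- + H+; let x = [H+] at equilibrium.
Solve x² + 6.2e-05x − 2.98e-07 = 0 → x = 5.15 × 10^-4 M
Fraction ionized = 5.15 × 10^-4 / 0.0048 = 0.1073 → 10.7%

10.7%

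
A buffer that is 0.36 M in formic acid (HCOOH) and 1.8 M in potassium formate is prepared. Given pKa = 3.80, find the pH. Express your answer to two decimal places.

pH = pKa + log([A⁻]/[HA]) = 3.80 + log(1.8/0.36)
pH = 3.80 + (+0.699) = 4.50

pH = 4.50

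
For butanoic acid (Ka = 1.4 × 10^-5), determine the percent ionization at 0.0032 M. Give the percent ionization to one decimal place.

CH3(CH2)2COOH ⇌ CH3(CH2)2COO- + H+; let x = [H+] at equilibrium.
Solve x² + 1.4e-05x − 4.48e-08 = 0 → x = 2.05 × 10^-4 M
% ionization = x/C₀ × 100% = 2.05 × 10^-4/0.0032 × 100% = 6.4%

6.4%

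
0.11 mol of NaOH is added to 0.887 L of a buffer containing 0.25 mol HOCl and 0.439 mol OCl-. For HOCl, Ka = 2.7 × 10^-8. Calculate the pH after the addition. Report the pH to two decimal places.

pH = 8.16

OH- converts HOCl to OCl-: HOCl → 0.14 mol, OCl- → 0.549 mol.
pKa = −log(2.7 × 10^-8) = 7.569
pH = pKa + log(n_OCl-/n_HOCl) = 7.569 + log(0.549/0.14) = 7.569 + (+0.593)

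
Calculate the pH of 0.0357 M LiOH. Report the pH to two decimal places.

pH = 12.55

LiOH is a strong base; [OH-] = 0.0357 M.
pOH = -log(0.0357) = 1.45
pH = 14.00 - 1.45 = 12.55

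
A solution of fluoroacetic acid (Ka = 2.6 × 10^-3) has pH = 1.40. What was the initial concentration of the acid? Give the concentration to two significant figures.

C₀ = 6.5 × 10^-1 M

[H+] = 10^(-1.40) = 3.98 × 10^-2 M = x
Ka = x²/(C₀ − x) ⇒ C₀ = x + x²/Ka
C₀ = 3.98 × 10^-2 + (3.98 × 10^-2)²/(2.6 × 10^-3) = 6.49 × 10^-1 M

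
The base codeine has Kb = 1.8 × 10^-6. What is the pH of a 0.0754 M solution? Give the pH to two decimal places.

pH = 10.57

C18H21NO3 + H2O ⇌ C18H22NO3+ + OH-
From the ICE table, Kb = [OH-]²/(0.0754 − [OH-]) = 1.8 × 10^-6.
Since Kb ≪ C₀, [OH-] ≈ √(Kb·C₀) = 3.68 × 10^-4 M.
pOH = −log(3.68 × 10^-4) = 3.43; pH = 14.00 − 3.43 = 10.57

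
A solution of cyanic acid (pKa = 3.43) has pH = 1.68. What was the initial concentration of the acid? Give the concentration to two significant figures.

[H+] = 10^(-1.68) = 2.09 × 10^-2 M = x
Ka = 10^(−3.43) = 3.72 × 10^-4
Ka = x²/(C₀ − x) ⇒ C₀ = x + x²/Ka
C₀ = 2.09 × 10^-2 + (2.09 × 10^-2)²/(3.72 × 10^-4) = 1.20 M

C₀ = 1.2 M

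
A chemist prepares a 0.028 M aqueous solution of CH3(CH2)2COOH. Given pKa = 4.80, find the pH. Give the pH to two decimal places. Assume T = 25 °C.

pH = 3.18

CH3(CH2)2COOH ⇌ CH3(CH2)2COO- + H+
Ka = 10^(−4.80) = 1.58 × 10^-5
Ka = [H+]²/(0.028 − [H+]) = 1.58 × 10^-5
Since Ka ≪ C₀, [H+] ≈ √(Ka·C₀) = 6.65 × 10^-4 M.
([H+]/C₀ = 2.4% < 5%, so the approximation holds.)
pH = −log[H+] = −log(6.65 × 10^-4) = 3.18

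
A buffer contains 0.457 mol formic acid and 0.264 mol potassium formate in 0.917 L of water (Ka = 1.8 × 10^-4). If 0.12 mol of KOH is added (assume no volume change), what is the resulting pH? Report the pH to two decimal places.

pH = 3.80

After neutralization: n(HCOOH) = 0.337 mol, n(HCOO-) = 0.384 mol.
pKa = −log(1.8 × 10^-4) = 3.745
Henderson–Hasselbalch with mole ratio 0.384/0.337: pH = 3.745 + (+0.057)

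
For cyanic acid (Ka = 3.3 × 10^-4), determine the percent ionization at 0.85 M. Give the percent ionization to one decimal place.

HOCN ⇌ OCN- + H+; let x = [H+] at equilibrium.
x ≈ √(Ka·C₀) = √(3.3 × 10^-4 × 0.85) = 1.67 × 10^-2 M
% ionization = x/C₀ × 100% = 1.67 × 10^-2/0.85 × 100% = 2.0%

2.0%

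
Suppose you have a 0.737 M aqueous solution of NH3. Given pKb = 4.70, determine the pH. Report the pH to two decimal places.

NH3 + H2O ⇌ NH4+ + OH-
Kb = 10^(−4.70) = 2.00 × 10^-5
Kb = [OH-]²/(0.737 − [OH-]) = 2.00 × 10^-5
Neglecting [OH-] in the denominator: [OH-] = √(2.00 × 10^-5 × 0.737) = 3.84 × 10^-3 M
([OH-]/C₀ = 0.52% < 5%, so the approximation holds.)
pOH = 2.42, so pH = 14.00 − pOH = 11.58

pH = 11.58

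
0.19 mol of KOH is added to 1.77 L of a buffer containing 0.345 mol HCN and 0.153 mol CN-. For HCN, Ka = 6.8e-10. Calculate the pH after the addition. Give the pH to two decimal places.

OH- converts HCN to CN-: HCN → 0.155 mol, CN- → 0.343 mol.
pKa = −log(6.8 × 10^-10) = 9.167
pH = pKa + log([A⁻]/[HA]) = 9.167 + log(0.343/0.155) = 9.167 +0.345

pH = 9.51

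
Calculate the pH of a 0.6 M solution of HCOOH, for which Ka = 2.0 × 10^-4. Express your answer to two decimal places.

pH = 1.96

HCOOH ⇌ HCOO- + H+
Let x = [H+] at equilibrium. Ka = x²/(0.6 − x).
Assume x ≪ 0.6: x ≈ √(2.0 × 10^-4 × 0.6) = 1.10 × 10^-2 M
Check: 1.8% ionized — well under 5%, approximation valid.
pH = −log(1.10 × 10^-2) = 1.96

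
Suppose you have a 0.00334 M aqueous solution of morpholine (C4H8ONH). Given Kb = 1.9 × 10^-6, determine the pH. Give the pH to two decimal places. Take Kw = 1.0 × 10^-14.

pH = 9.90

C4H8ONH + H2O ⇌ C4H8ONH2+ + OH-
From the ICE table, Kb = [OH-]²/(0.00334 − [OH-]) = 1.9 × 10^-6.
Neglecting [OH-] in the denominator: [OH-] = √(1.9 × 10^-6 × 0.00334) = 7.97 × 10^-5 M
pOH = 4.10, so pH = 14.00 − pOH = 9.90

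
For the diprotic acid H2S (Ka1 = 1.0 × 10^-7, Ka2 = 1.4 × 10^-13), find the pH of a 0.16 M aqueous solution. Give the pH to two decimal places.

pH = 3.90

Since Ka1 ≫ Ka2, the first ionization dominates [H+].
Ka1 = x²/(0.16 − x) = 1.0 × 10^-7
x ≈ √(1.0 × 10^-7 × 0.16) = 1.26 × 10^-4 M
pH = −log(1.26 × 10^-4) = 3.90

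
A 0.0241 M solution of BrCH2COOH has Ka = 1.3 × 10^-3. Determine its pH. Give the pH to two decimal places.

pH = 2.30

BrCH2COOH ⇌ BrCH2COO- + H+
Ka = x²/(0.0241 − x) = 1.3 × 10^-3
The 5% rule fails; solving x² + Ka·x − Ka·C₀ = 0 exactly:
x = [−0.0013 + √(0.0013² + 0.000125)]/2 = 4.98 × 10^-3 M
pH = −log(4.98 × 10^-3) = 2.30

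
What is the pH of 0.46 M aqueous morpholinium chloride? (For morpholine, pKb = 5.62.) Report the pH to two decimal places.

C4H8ONH2+ is the conjugate acid of the weak base C4H8ONH.
Kb = 10^(−5.62) = 2.40 × 10^-6
Ka = Kw/Kb = 1.0×10^-14 / 2.40 × 10^-6 = 4.17 × 10^-9
From the ICE table, Ka = [H+]²/(0.46 − [H+]) = 4.17 × 10^-9.
Since Ka ≪ C₀, [H+] ≈ √(Ka·C₀) = 4.38 × 10^-5 M.
Check: 0.0095% ionized — well under 5%, approximation valid.
pH = −log[H+] = −log(4.38 × 10^-5) = 4.36

pH = 4.36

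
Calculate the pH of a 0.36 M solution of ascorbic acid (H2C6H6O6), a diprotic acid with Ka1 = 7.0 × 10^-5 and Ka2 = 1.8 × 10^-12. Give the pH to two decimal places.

pH = 2.30

Since Ka1 ≫ Ka2, the first ionization dominates [H+].
Ka1 = x²/(0.36 − x) = 7.0 × 10^-5
x ≈ √(7.0 × 10^-5 × 0.36) = 5.02 × 10^-3 M
pH = −log(5.02 × 10^-3) = 2.30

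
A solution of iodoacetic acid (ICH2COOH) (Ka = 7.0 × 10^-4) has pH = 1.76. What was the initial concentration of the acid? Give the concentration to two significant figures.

C₀ = 4.5 × 10^-1 M

[H+] = 10^(-1.76) = 1.74 × 10^-2 M = x
Ka = x²/(C₀ − x) ⇒ C₀ = x + x²/Ka
C₀ = 1.74 × 10^-2 + (1.74 × 10^-2)²/(7.0 × 10^-4) = 4.50 × 10^-1 M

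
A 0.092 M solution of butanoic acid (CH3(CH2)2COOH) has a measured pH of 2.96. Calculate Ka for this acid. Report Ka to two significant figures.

Ka = 1.3 × 10^-5

[H+] = 10^(-2.96) = 1.10 × 10^-3 M
At equilibrium [HA] = 0.092 − 1.10 × 10^-3 = 9.09 × 10^-2 M
Ka = [H+][A-]/[HA] = (1.10 × 10^-3)² / 9.09 × 10^-2 = 1.3 × 10^-5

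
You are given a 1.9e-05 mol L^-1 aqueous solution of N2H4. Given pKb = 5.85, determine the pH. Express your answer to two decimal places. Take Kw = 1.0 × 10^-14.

N2H4 + H2O ⇌ N2H5+ + OH-
Kb = 10^(−5.85) = 1.41 × 10^-6
Kb = [OH-]²/(1.9e-05 − [OH-]) = 1.41 × 10^-6
The 5% rule fails; solving [OH-]² + Kb·[OH-] − Kb·C₀ = 0 exactly:
[OH-] = (−Kb + √(Kb² + 4·Kb·C₀))/2 = 4.52 × 10^-6 M
pOH = 5.34, so pH = 14.00 − pOH = 8.66

pH = 8.66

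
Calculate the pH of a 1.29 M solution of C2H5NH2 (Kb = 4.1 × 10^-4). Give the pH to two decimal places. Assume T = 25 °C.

pH = 12.36

C2H5NH2 + H2O ⇌ C2H5NH3+ + OH-
From the ICE table, Kb = x²/(1.29 − x) = 4.1 × 10^-4.
Neglecting x in the denominator: x = √(4.1 × 10^-4 × 1.29) = 2.30 × 10^-2 M
(x/C₀ = 1.8% < 5%, so the approximation holds.)
pOH = −log(2.30 × 10^-2) = 1.64; pH = 14.00 − 1.64 = 12.36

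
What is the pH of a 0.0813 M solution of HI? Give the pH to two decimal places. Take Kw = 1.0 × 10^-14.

HI is a strong acid and dissociates completely, so [H+] = 0.0813 M.
pH = -log(0.0813) = 1.09

pH = 1.09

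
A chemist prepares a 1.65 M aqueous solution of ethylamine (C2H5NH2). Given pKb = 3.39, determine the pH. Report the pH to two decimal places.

C2H5NH2 + H2O ⇌ C2H5NH3+ + OH-
Kb = 10^(−3.39) = 4.07 × 10^-4
Kb = [OH-]²/(1.65 − [OH-]) = 4.07 × 10^-4
Assume [OH-] ≪ 1.65: [OH-] ≈ √(4.07 × 10^-4 × 1.65) = 2.59 × 10^-2 M
pOH = 1.59, so pH = 14.00 − pOH = 12.41

pH = 12.41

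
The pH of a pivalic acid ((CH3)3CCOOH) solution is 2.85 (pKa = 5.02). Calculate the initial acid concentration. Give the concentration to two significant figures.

[H+] = 10^(-2.85) = 1.41 × 10^-3 M = x
Ka = 10^(−5.02) = 9.55 × 10^-6
Ka = x²/(C₀ − x) ⇒ C₀ = x + x²/Ka
C₀ = 1.41 × 10^-3 + (1.41 × 10^-3)²/(9.55 × 10^-6) = 2.10 × 10^-1 M

C₀ = 2.1 × 10^-1 M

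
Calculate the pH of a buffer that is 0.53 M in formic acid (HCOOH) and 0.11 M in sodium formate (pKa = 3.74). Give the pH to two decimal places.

pH = 3.06

Using pH = pKa + log([base]/[acid]) with [base]/[acid] = 0.11/0.53:
pH = 3.74 + (-0.683) = 3.06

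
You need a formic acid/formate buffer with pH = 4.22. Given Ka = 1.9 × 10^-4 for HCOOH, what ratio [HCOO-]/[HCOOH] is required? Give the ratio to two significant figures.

pKa = -log(1.9 × 10^-4) = 3.721
pH = pKa + log(r) ⇒ log(r) = 4.22 − 3.721 = +0.499
r = [HCOO-]/[HCOOH] = 10^(+0.499) = 3.16

ratio = 3.2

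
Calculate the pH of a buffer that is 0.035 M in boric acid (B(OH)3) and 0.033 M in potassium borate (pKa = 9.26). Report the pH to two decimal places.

Henderson–Hasselbalch: pH = pKa + log([B(OH)4-]/[B(OH)3]) = 9.26 + log(0.033/0.035)
pH = 9.26 + (-0.026) = 9.23

pH = 9.23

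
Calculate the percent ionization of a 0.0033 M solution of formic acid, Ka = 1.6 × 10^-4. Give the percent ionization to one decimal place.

19.7%

HCOOH ⇌ HCOO- + H+; let x = [H+] at equilibrium.
Ka = x²/(C₀ − x); solving the quadratic gives x = 6.51 × 10^-4 M.
Fraction ionized = 6.51 × 10^-4 / 0.0033 = 0.1973 → 19.7%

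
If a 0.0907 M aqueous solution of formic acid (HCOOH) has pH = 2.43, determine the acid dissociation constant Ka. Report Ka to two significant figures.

[H+] = 10^(-2.43) = 3.72 × 10^-3 M
At equilibrium [HA] = 0.0907 − 3.72 × 10^-3 = 8.70 × 10^-2 M
Ka = [H+][A-]/[HA] = (3.72 × 10^-3)² / 8.70 × 10^-2 = 1.6 × 10^-4

Ka = 1.6 × 10^-4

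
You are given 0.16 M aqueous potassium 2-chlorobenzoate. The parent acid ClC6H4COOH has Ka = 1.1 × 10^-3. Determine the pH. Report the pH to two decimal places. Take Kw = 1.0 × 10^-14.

pH = 8.08

ClC6H4COO- is the conjugate base of the weak acid ClC6H4COOH.
Kb = Kw/Ka = 1.0×10^-14 / 1.1 × 10^-3 = 9.09 × 10^-12
Kb = [OH-]²/(0.16 − [OH-]) = 9.09 × 10^-12
Neglecting [OH-] in the denominator: [OH-] = √(9.09 × 10^-12 × 0.16) = 1.21 × 10^-6 M
pOH = −log(1.21 × 10^-6) = 5.92; pH = 14.00 − 5.92 = 8.08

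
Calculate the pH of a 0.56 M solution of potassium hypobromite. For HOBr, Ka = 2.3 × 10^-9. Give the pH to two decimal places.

OBr- is the conjugate base of the weak acid HOBr.
Kb = Kw/Ka = 1.0×10^-14 / 2.3 × 10^-9 = 4.35 × 10^-6
From the ICE table, Kb = x²/(0.56 − x) = 4.35 × 10^-6.
Since Kb ≪ C₀, x ≈ √(Kb·C₀) = 1.56 × 10^-3 M.
pOH = 2.81, so pH = 14.00 − pOH = 11.19

pH = 11.19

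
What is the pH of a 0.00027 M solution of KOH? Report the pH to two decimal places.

KOH is a strong base; [OH-] = 0.00027 M.
pOH = -log(0.00027) = 3.57
pH = 14.00 - 3.57 = 10.43

pH = 10.43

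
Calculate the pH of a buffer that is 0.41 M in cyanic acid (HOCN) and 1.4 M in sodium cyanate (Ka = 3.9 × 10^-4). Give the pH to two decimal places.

pKa = −log(3.9 × 10^-4) = 3.409
Henderson–Hasselbalch: pH = pKa + log([OCN-]/[HOCN]) = 3.409 + log(1.4/0.41)
pH = 3.409 + (+0.533) = 3.94

pH = 3.94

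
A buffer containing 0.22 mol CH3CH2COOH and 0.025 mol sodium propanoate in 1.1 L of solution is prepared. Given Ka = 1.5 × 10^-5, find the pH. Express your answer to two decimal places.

pH = 3.88

pKa = −log(1.5 × 10^-5) = 4.824
Henderson–Hasselbalch: pH = pKa + log([CH3CH2COO-]/[CH3CH2COOH]) = 4.824 + log(0.025/0.22)
pH = 4.824 + (-0.944) = 3.88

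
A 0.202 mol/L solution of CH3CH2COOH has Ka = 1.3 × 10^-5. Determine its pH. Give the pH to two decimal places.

pH = 2.79

CH3CH2COOH ⇌ CH3CH2COO- + H+
Let x = [H+] at equilibrium. Ka = x²/(0.202 − x).
Assume x ≪ 0.202: x ≈ √(1.3 × 10^-5 × 0.202) = 1.62 × 10^-3 M
Check: 0.8% ionized — well under 5%, approximation valid.
pH = −log[H+] = −log(1.62 × 10^-3) = 2.79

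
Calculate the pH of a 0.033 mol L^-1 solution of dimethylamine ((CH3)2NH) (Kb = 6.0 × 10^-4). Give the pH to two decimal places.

pH = 11.62

(CH3)2NH + H2O ⇌ (CH3)2NH2+ + OH-
From the ICE table, Kb = [OH-]²/(0.033 − [OH-]) = 6.0 × 10^-4.
[OH-] is not negligible relative to C₀; solve [OH-]² + 0.0006·[OH-] − 1.98e-05 = 0.
[OH-] = [−0.0006 + √(0.0006² + 7.92e-05)]/2 = 4.16 × 10^-3 M
pOH = 2.38, so pH = 14.00 − pOH = 11.62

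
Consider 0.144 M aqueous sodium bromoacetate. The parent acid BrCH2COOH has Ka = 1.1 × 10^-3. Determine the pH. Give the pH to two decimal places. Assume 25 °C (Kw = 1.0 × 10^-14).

pH = 8.06

BrCH2COO- is the conjugate base of the weak acid BrCH2COOH.
Kb = Kw/Ka = 1.0×10^-14 / 1.1 × 10^-3 = 9.09 × 10^-12
Let x = [OH-] at equilibrium. Kb = x²/(0.144 − x).
Neglecting x in the denominator: x = √(9.09 × 10^-12 × 0.144) = 1.14 × 10^-6 M
pOH = −log(1.14 × 10^-6) = 5.94; pH = 14.00 − 5.94 = 8.06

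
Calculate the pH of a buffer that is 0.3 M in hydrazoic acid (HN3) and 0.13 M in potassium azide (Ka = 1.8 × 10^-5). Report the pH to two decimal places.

pH = 4.38

pKa = −log(1.8 × 10^-5) = 4.745
Using pH = pKa + log([base]/[acid]) with [base]/[acid] = 0.13/0.3:
pH = 4.745 + (-0.363) = 4.38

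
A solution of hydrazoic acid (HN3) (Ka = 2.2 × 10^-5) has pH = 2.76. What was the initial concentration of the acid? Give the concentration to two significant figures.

[H+] = 10^(-2.76) = 1.74 × 10^-3 M = x
Ka = x²/(C₀ − x) ⇒ C₀ = x + x²/Ka
C₀ = 1.74 × 10^-3 + (1.74 × 10^-3)²/(2.2 × 10^-5) = 1.39 × 10^-1 M

C₀ = 1.4 × 10^-1 M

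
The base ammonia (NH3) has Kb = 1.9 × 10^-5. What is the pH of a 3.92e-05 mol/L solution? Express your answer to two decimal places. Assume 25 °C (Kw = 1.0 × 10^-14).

pH = 9.29

NH3 + H2O ⇌ NH4+ + OH-
Kb = [OH-]²/(3.92e-05 − [OH-]) = 1.9 × 10^-5
[OH-] is not negligible relative to C₀; solve [OH-]² + 1.9e-05·[OH-] − 7.45e-10 = 0.
[OH-] = (−Kb + √(Kb² + 4·Kb·C₀))/2 = 1.94 × 10^-5 M
pOH = 4.71, so pH = 14.00 − pOH = 9.29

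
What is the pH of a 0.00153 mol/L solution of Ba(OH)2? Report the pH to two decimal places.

pH = 11.49

Ba(OH)2 is a strong base (each formula unit releases 2 OH-); [OH-] = 0.00306 M.
pOH = -log(0.00306) = 2.51
pH = 14.00 - 2.51 = 11.49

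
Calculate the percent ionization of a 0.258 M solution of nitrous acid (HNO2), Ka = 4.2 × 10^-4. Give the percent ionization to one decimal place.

4.0%

HNO2 ⇌ NO2- + H+; let x = [H+] at equilibrium.
x ≈ √(Ka·C₀) = √(4.2 × 10^-4 × 0.258) = 1.04 × 10^-2 M
% ionization = x/C₀ × 100% = 1.04 × 10^-2/0.258 × 100% = 4.0%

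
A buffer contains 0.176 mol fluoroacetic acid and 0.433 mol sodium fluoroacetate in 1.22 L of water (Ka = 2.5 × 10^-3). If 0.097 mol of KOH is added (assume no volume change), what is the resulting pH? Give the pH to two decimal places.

OH- converts FCH2COOH to FCH2COO-: FCH2COOH → 0.079 mol, FCH2COO- → 0.53 mol.
pKa = −log(2.5 × 10^-3) = 2.602
Henderson–Hasselbalch with mole ratio 0.53/0.079: pH = 2.602 + (+0.827)

pH = 3.43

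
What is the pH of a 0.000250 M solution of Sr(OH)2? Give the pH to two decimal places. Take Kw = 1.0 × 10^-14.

Sr(OH)2 is a strong base (each formula unit releases 2 OH-); [OH-] = 0.0005 M.
pOH = -log(0.0005) = 3.30
pH = 14.00 - 3.30 = 10.70

pH = 10.70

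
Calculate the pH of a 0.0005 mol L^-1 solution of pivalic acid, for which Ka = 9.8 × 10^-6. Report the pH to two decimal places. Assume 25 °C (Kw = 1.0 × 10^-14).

pH = 4.19

(CH3)3CCOOH ⇌ (CH3)3CCOO- + H+
From the ICE table, Ka = [H+]²/(0.0005 − [H+]) = 9.8 × 10^-6.
Here C₀/Ka ≈ 51, so the small-[H+] approximation fails. Use the quadratic:
[H+] = (−Ka + √(Ka² + 4·Ka·C₀))/2 = 6.53 × 10^-5 M
pH = −log[H+] = −log(6.53 × 10^-5) = 4.19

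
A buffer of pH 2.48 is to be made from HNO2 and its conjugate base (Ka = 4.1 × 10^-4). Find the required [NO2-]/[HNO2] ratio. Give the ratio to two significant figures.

pKa = -log(4.1 × 10^-4) = 3.387
pH = pKa + log(r) ⇒ log(r) = 2.48 − 3.387 = -0.907
r = [NO2-]/[HNO2] = 10^(-0.907) = 0.124

ratio = 0.12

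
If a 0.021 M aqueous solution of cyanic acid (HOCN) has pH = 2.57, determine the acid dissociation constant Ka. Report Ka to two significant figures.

[H+] = 10^(-2.57) = 2.69 × 10^-3 M
At equilibrium [HA] = 0.021 − 2.69 × 10^-3 = 1.83 × 10^-2 M
Ka = [H+][A-]/[HA] = (2.69 × 10^-3)² / 1.83 × 10^-2 = 4.0 × 10^-4

Ka = 4.0 × 10^-4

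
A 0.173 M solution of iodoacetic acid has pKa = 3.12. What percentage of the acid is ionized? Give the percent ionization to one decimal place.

6.4%

ICH2COOH ⇌ ICH2COO- + H+; let x = [H+] at equilibrium.
Ka = 10^(−3.12) = 7.59 × 10^-4
Ka = x²/(C₀ − x); solving the quadratic gives x = 1.11 × 10^-2 M.
% ionization = x/C₀ × 100% = 1.11 × 10^-2/0.173 × 100% = 6.4%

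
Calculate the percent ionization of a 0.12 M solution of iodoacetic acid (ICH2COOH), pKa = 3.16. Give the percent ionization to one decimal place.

7.3%

ICH2COOH ⇌ ICH2COO- + H+; let x = [H+] at equilibrium.
Ka = 10^(−3.16) = 6.92 × 10^-4
Ka = x²/(C₀ − x); solving the quadratic gives x = 8.77 × 10^-3 M.
% ionization = x/C₀ × 100% = 8.77 × 10^-3/0.12 × 100% = 7.3%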